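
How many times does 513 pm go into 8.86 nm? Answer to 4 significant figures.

(8.86e-9) / (513e-12) = 0.017271e3

17.27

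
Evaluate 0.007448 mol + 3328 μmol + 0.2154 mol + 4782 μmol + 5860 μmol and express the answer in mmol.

236.818 mmol

In mmol:
  0.007448 mol = 0.007448e3 mmol = 7.448
  3328 μmol = 3328e-3 mmol = 3.328
  0.2154 mol = 0.2154e3 mmol = 215.4
  4782 μmol = 4782e-3 mmol = 4.782
  5860 μmol = 5860e-3 mmol = 5.86
Sum: 7.448 + 3.328 + 215.4 + 4.782 + 5.86 = 236.818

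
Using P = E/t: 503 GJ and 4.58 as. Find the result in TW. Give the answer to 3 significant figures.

(503e9) / (4.58e-18) = 109.83e27 W

110000000000000000 TW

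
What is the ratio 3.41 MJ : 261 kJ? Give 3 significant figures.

(3.41 × 10⁶) / (261 × 10³) = 0.01307 × 10³

13.1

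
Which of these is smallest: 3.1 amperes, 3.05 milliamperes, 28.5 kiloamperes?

3.1 amperes = 3.1 amperes
3.05 milliamperes = 0.00305 amperes
28.5 kiloamperes = 28500 amperes

3.05 milliamperes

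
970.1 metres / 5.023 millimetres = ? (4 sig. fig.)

193100

(970.1) / (5.023 × 10⁻³) = 193.13 × 10³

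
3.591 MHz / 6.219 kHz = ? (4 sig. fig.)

577.4

(3.591 × 10^6) / (6.219 × 10^3) = 0.57742 × 10^3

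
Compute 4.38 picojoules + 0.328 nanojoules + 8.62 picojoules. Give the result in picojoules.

In picojoules:
  4.38 picojoules → 4.38
  0.328 nanojoules = 0.328 × 10³ picojoules = 328
  8.62 picojoules → 8.62
Sum: 4.38 + 328 + 8.62 = 341

341 picojoules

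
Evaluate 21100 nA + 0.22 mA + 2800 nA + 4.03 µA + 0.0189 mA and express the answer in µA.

In µA:
  21100 nA = 21100 × 10^-3 µA = 21.1
  0.22 mA = 0.22 × 10^3 µA = 220
  2800 nA = 2800 × 10^-3 µA = 2.8
  4.03 µA → 4.03
  0.0189 mA = 0.0189 × 10^3 µA = 18.9
Sum: 21.1 + 220 + 2.8 + 4.03 + 18.9 = 266.83

266.83 µA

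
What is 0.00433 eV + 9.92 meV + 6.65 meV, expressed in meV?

20.9 meV

In meV:
  0.00433 eV = 0.00433 × 10³ meV = 4.33
  9.92 meV → 9.92
  6.65 meV → 6.65
Sum: 4.33 + 9.92 + 6.65 = 20.9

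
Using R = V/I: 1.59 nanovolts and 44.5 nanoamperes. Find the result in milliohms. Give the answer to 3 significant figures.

(1.59 × 10^-9) / (44.5 × 10^-9) = 0.03573 Ω

35.7 milliohms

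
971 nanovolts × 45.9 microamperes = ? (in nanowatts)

971e-9 × 45.9e-6 = 44568.9e-15 W

0.0445689 nanowatts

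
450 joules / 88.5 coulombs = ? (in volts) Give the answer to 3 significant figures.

5.08 volts

(450) / (88.5) = 5.0847 V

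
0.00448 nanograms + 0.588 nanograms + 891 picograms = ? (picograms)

1483.48 picograms

In picograms:
  0.00448 nanograms = 0.00448 × 10^3 picograms = 4.48
  0.588 nanograms = 0.588 × 10^3 picograms = 588
  891 picograms → 891
Sum: 4.48 + 588 + 891 = 1483.48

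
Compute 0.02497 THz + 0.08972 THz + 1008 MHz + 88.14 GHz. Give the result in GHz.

In GHz:
  0.02497 THz = 0.02497 × 10^3 GHz = 24.97
  0.08972 THz = 0.08972 × 10^3 GHz = 89.72
  1008 MHz = 1008 × 10^-3 GHz = 1.008
  88.14 GHz → 88.14
Sum: 24.97 + 89.72 + 1.008 + 88.14 = 203.838

203.838 GHz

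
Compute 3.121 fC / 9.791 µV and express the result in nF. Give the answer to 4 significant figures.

(3.121e-15) / (9.791e-6) = 0.318762e-9 F

0.3188 nF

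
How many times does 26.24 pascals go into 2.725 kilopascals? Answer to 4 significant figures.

103.8

(2.725 × 10^3) / (26.24) = 0.10385 × 10^3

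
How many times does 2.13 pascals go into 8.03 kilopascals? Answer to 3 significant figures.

3770

(8.03 × 10³) / (2.13) = 3.77 × 10³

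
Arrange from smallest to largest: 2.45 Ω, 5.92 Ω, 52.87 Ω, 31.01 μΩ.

2.45 Ω = 2.45 Ω
5.92 Ω = 5.92 Ω
52.87 Ω = 52.87 Ω
31.01 μΩ = 0.00003101 Ω

31.01 μΩ < 2.45 Ω < 5.92 Ω < 52.87 Ω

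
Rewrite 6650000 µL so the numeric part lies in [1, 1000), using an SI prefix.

= 6.65 L; mantissa already in [1, 1000).

6.65 L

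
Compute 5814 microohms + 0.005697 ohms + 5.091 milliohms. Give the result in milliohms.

16.602 milliohms

In milliohms:
  5814 microohms = 5814 × 10⁻³ milliohms = 5.814
  0.005697 ohms = 0.005697 × 10³ milliohms = 5.697
  5.091 milliohms → 5.091
Sum: 5.814 + 5.697 + 5.091 = 16.602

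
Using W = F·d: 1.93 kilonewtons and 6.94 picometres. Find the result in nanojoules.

1.93e3 × 6.94e-12 = 13.3942e-9 J

13.3942 nanojoules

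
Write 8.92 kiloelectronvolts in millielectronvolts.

8920000 millielectronvolts

kilo = 10^3, milli = 10^-3; factor is 10^6.
8.92 × 10^6 = 8920000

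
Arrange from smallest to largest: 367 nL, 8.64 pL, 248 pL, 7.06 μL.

367 nL = 0.000000367 L
8.64 pL = 0.00000000000864 L
248 pL = 0.000000000248 L
7.06 μL = 0.00000706 L

8.64 pL < 248 pL < 367 nL < 7.06 μL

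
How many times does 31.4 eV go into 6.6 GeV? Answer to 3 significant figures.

210000000

(6.6e9) / (31.4) = 0.2102e9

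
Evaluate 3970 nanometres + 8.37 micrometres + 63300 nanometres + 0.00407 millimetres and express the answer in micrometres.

79.71 micrometres

In micrometres:
  3970 nanometres = 3970 × 10^-3 micrometres = 3.97
  8.37 micrometres → 8.37
  63300 nanometres = 63300 × 10^-3 micrometres = 63.3
  0.00407 millimetres = 0.00407 × 10^3 micrometres = 4.07
Sum: 3.97 + 8.37 + 63.3 + 4.07 = 79.71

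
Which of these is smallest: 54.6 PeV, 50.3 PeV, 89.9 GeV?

89.9 GeV

54.6 PeV = 54600000000000000 eV
50.3 PeV = 50300000000000000 eV
89.9 GeV = 89900000000 eV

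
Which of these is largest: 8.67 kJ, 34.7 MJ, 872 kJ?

8.67 kJ = 8670 J
34.7 MJ = 34700000 J
872 kJ = 872000 J

34.7 MJ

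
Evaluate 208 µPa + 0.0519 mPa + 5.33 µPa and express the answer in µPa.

In µPa:
  208 µPa → 208
  0.0519 mPa = 0.0519 × 10^3 µPa = 51.9
  5.33 µPa → 5.33
Sum: 208 + 51.9 + 5.33 = 265.23

265.23 µPa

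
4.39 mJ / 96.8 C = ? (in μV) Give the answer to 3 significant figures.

(4.39 × 10⁻³) / (96.8) = 0.045351 × 10⁻³ V

45.4 μV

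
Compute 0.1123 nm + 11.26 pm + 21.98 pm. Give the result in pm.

145.54 pm

In pm:
  0.1123 nm = 0.1123 × 10^3 pm = 112.3
  11.26 pm → 11.26
  21.98 pm → 21.98
Sum: 112.3 + 11.26 + 21.98 = 145.54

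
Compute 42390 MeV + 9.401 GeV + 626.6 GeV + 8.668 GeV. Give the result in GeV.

In GeV:
  42390 MeV = 42390 × 10⁻³ GeV = 42.39
  9.401 GeV → 9.401
  626.6 GeV → 626.6
  8.668 GeV → 8.668
Sum: 42.39 + 9.401 + 626.6 + 8.668 = 687.059

687.059 GeV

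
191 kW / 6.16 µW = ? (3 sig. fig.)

31000000000

(191 × 10³) / (6.16 × 10⁻⁶) = 31.01 × 10⁹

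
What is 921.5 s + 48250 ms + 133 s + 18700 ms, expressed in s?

1121.45 s

In s:
  921.5 s → 921.5
  48250 ms = 48250 × 10⁻³ s = 48.25
  133 s → 133
  18700 ms = 18700 × 10⁻³ s = 18.7
Sum: 921.5 + 48.25 + 133 + 18.7 = 1121.45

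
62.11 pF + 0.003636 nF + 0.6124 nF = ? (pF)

678.146 pF

In pF:
  62.11 pF → 62.11
  0.003636 nF = 0.003636 × 10³ pF = 3.636
  0.6124 nF = 0.6124 × 10³ pF = 612.4
Sum: 62.11 + 3.636 + 612.4 = 678.146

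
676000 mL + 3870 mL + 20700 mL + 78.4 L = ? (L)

778.97 L

In L:
  676000 mL = 676000 × 10^-3 L = 676
  3870 mL = 3870 × 10^-3 L = 3.87
  20700 mL = 20700 × 10^-3 L = 20.7
  78.4 L → 78.4
Sum: 676 + 3.87 + 20.7 + 78.4 = 778.97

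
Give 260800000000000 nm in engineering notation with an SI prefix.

= 260.8 × 10^3 m; 10^3 is kilo.

260.8 km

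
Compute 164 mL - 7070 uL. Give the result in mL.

In mL:
  164 mL → 164
  7070 uL = 7070e-3 mL = 7.07
Difference: 164 - 7.07 = 156.93

156.93 mL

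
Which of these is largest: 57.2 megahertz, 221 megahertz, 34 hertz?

57.2 megahertz = 57200000 hertz
221 megahertz = 221000000 hertz
34 hertz = 34 hertz

221 megahertz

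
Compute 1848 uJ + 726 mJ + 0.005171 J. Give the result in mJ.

733.019 mJ

In mJ:
  1848 uJ = 1848 × 10⁻³ mJ = 1.848
  726 mJ → 726
  0.005171 J = 0.005171 × 10³ mJ = 5.171
Sum: 1.848 + 726 + 5.171 = 733.019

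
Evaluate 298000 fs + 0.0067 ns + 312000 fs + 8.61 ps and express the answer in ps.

In ps:
  298000 fs = 298000e-3 ps = 298
  0.0067 ns = 0.0067e3 ps = 6.7
  312000 fs = 312000e-3 ps = 312
  8.61 ps → 8.61
Sum: 298 + 6.7 + 312 + 8.61 = 625.31

625.31 ps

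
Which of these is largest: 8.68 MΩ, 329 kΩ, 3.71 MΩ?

8.68 MΩ

8.68 MΩ = 8680000 Ω
329 kΩ = 329000 Ω
3.71 MΩ = 3710000 Ω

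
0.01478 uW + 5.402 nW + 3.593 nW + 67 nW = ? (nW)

In nW:
  0.01478 uW = 0.01478 × 10³ nW = 14.78
  5.402 nW → 5.402
  3.593 nW → 3.593
  67 nW → 67
Sum: 14.78 + 5.402 + 3.593 + 67 = 90.775

90.775 nW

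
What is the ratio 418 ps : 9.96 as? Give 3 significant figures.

42000000

(418 × 10^-12) / (9.96 × 10^-18) = 41.97 × 10^6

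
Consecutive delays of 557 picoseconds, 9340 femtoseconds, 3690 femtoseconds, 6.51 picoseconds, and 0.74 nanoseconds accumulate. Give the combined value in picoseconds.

In picoseconds:
  557 picoseconds → 557
  9340 femtoseconds = 9340e-3 picoseconds = 9.34
  3690 femtoseconds = 3690e-3 picoseconds = 3.69
  6.51 picoseconds → 6.51
  0.74 nanoseconds = 0.74e3 picoseconds = 740
Sum: 557 + 9.34 + 3.69 + 6.51 + 740 = 1316.54

1316.54 picoseconds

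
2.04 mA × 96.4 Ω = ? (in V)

0.196656 V

2.04e-3 × 96.4 = 196.656e-3 V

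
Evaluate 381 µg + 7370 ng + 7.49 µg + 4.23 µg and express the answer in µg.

400.09 µg

In µg:
  381 µg → 381
  7370 ng = 7370 × 10⁻³ µg = 7.37
  7.49 µg → 7.49
  4.23 µg → 4.23
Sum: 381 + 7.37 + 7.49 + 4.23 = 400.09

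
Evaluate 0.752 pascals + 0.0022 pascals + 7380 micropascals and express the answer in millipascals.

In millipascals:
  0.752 pascals = 0.752e3 millipascals = 752
  0.0022 pascals = 0.0022e3 millipascals = 2.2
  7380 micropascals = 7380e-3 millipascals = 7.38
Sum: 752 + 2.2 + 7.38 = 761.58

761.58 millipascals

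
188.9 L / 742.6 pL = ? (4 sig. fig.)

254400000000

(188.9) / (742.6e-12) = 0.25438e12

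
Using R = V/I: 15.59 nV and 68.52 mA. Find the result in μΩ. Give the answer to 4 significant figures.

0.2275 μΩ

(15.59e-9) / (68.52e-3) = 0.227525e-6 Ω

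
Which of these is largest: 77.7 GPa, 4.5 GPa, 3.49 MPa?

77.7 GPa = 77700000000 Pa
4.5 GPa = 4500000000 Pa
3.49 MPa = 3490000 Pa

77.7 GPa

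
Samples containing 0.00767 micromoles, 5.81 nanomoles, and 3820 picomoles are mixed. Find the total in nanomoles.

17.3 nanomoles

In nanomoles:
  0.00767 micromoles = 0.00767 × 10³ nanomoles = 7.67
  5.81 nanomoles → 5.81
  3820 picomoles = 3820 × 10⁻³ nanomoles = 3.82
Sum: 7.67 + 5.81 + 3.82 = 17.3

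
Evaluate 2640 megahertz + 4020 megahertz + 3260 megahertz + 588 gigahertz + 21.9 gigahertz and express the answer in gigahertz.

In gigahertz:
  2640 megahertz = 2640 × 10⁻³ gigahertz = 2.64
  4020 megahertz = 4020 × 10⁻³ gigahertz = 4.02
  3260 megahertz = 3260 × 10⁻³ gigahertz = 3.26
  588 gigahertz → 588
  21.9 gigahertz → 21.9
Sum: 2.64 + 4.02 + 3.26 + 588 + 21.9 = 619.82

619.82 gigahertz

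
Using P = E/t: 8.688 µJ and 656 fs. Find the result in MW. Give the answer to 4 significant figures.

(8.688e-6) / (656e-15) = 0.0132439e9 W

13.24 MW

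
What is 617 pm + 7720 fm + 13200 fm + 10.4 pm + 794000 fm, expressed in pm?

1442.32 pm

In pm:
  617 pm → 617
  7720 fm = 7720 × 10⁻³ pm = 7.72
  13200 fm = 13200 × 10⁻³ pm = 13.2
  10.4 pm → 10.4
  794000 fm = 794000 × 10⁻³ pm = 794
Sum: 617 + 7.72 + 13.2 + 10.4 + 794 = 1442.32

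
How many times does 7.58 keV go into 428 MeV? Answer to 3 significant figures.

56500

(428 × 10^6) / (7.58 × 10^3) = 56.46 × 10^3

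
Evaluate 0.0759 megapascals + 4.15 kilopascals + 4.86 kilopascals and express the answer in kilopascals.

In kilopascals:
  0.0759 megapascals = 0.0759e3 kilopascals = 75.9
  4.15 kilopascals → 4.15
  4.86 kilopascals → 4.86
Sum: 75.9 + 4.15 + 4.86 = 84.91

84.91 kilopascals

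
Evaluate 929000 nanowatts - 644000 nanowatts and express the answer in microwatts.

285 microwatts

In microwatts:
  929000 nanowatts = 929000 × 10⁻³ microwatts = 929
  644000 nanowatts = 644000 × 10⁻³ microwatts = 644
Difference: 929 - 644 = 285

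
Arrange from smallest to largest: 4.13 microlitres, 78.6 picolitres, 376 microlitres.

4.13 microlitres = 0.00000413 litres
78.6 picolitres = 0.0000000000786 litres
376 microlitres = 0.000376 litres

78.6 picolitres < 4.13 microlitres < 376 microlitres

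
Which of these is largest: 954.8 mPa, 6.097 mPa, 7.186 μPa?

954.8 mPa

954.8 mPa = 0.9548 Pa
6.097 mPa = 0.006097 Pa
7.186 μPa = 0.000007186 Pa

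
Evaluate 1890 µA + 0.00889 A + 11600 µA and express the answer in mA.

22.38 mA

In mA:
  1890 µA = 1890 × 10⁻³ mA = 1.89
  0.00889 A = 0.00889 × 10³ mA = 8.89
  11600 µA = 11600 × 10⁻³ mA = 11.6
Sum: 1.89 + 8.89 + 11.6 = 22.38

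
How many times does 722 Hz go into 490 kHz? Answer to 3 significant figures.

(490e3) / (722) = 0.6787e3

679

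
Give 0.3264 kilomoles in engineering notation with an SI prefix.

326.4 moles

= 326.4 moles; mantissa already in [1, 1000).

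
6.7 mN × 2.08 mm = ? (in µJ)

13.936 µJ

6.7 × 10^-3 × 2.08 × 10^-3 = 13.936 × 10^-6 J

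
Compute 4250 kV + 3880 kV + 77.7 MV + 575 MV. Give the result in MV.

In MV:
  4250 kV = 4250 × 10^-3 MV = 4.25
  3880 kV = 3880 × 10^-3 MV = 3.88
  77.7 MV → 77.7
  575 MV → 575
Sum: 4.25 + 3.88 + 77.7 + 575 = 660.83

660.83 MV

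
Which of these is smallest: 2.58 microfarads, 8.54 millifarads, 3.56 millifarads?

2.58 microfarads = 0.00000258 farads
8.54 millifarads = 0.00854 farads
3.56 millifarads = 0.00356 farads

2.58 microfarads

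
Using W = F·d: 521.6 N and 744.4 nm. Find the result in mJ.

521.6 × 744.4 × 10^-9 = 388279.04 × 10^-9 J

0.38827904 mJ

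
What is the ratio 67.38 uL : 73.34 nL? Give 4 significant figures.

918.7

(67.38 × 10⁻⁶) / (73.34 × 10⁻⁹) = 0.91873 × 10³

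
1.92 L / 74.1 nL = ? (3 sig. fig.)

25900000

(1.92) / (74.1 × 10⁻⁹) = 0.02591 × 10⁹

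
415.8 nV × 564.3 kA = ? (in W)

0.23463594 W

415.8e-9 × 564.3e3 = 234635.94e-6 W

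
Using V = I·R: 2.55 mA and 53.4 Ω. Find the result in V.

2.55 × 10^-3 × 53.4 = 136.17 × 10^-3 V

0.13617 V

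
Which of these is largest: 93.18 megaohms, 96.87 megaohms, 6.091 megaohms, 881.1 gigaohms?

881.1 gigaohms

93.18 megaohms = 93180000 ohms
96.87 megaohms = 96870000 ohms
6.091 megaohms = 6091000 ohms
881.1 gigaohms = 881100000000 ohms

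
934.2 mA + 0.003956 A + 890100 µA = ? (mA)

1828.256 mA

In mA:
  934.2 mA → 934.2
  0.003956 A = 0.003956e3 mA = 3.956
  890100 µA = 890100e-3 mA = 890.1
Sum: 934.2 + 3.956 + 890.1 = 1828.256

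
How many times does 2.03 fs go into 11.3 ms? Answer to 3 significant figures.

5570000000000

(11.3 × 10⁻³) / (2.03 × 10⁻¹⁵) = 5.567 × 10¹²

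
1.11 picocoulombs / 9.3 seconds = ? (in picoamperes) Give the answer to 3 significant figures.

(1.11 × 10^-12) / (9.3) = 0.11935 × 10^-12 A

0.119 picoamperes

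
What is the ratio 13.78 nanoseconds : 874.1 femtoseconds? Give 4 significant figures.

(13.78 × 10^-9) / (874.1 × 10^-15) = 0.015765 × 10^6

15760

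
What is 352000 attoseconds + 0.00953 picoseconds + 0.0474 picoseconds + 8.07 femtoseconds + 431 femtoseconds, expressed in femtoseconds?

848 femtoseconds

In femtoseconds:
  352000 attoseconds = 352000 × 10⁻³ femtoseconds = 352
  0.00953 picoseconds = 0.00953 × 10³ femtoseconds = 9.53
  0.0474 picoseconds = 0.0474 × 10³ femtoseconds = 47.4
  8.07 femtoseconds → 8.07
  431 femtoseconds → 431
Sum: 352 + 9.53 + 47.4 + 8.07 + 431 = 848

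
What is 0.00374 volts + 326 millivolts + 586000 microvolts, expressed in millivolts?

In millivolts:
  0.00374 volts = 0.00374 × 10^3 millivolts = 3.74
  326 millivolts → 326
  586000 microvolts = 586000 × 10^-3 millivolts = 586
Sum: 3.74 + 326 + 586 = 915.74

915.74 millivolts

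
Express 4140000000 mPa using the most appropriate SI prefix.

4.14 MPa

= 4.14e6 Pa; 1e6 is mega.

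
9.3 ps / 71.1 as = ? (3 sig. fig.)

131000

(9.3 × 10⁻¹²) / (71.1 × 10⁻¹⁸) = 0.1308 × 10⁶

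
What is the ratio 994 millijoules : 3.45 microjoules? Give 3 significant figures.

(994 × 10⁻³) / (3.45 × 10⁻⁶) = 288.1 × 10³

288000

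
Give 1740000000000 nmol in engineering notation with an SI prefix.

1.74 kmol

= 1.74e3 mol; 1e3 is kilo.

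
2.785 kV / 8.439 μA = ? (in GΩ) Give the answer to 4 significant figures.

0.3300 GΩ

(2.785e3) / (8.439e-6) = 0.330015e9 Ω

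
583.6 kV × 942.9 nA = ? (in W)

0.55027644 W

583.6e3 × 942.9e-9 = 550276.44e-6 W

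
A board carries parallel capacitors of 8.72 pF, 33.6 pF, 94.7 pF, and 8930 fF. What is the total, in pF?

145.95 pF

In pF:
  8.72 pF → 8.72
  33.6 pF → 33.6
  94.7 pF → 94.7
  8930 fF = 8930e-3 pF = 8.93
Sum: 8.72 + 33.6 + 94.7 + 8.93 = 145.95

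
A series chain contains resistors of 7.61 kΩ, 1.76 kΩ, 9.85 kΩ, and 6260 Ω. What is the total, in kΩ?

25.48 kΩ

In kΩ:
  7.61 kΩ → 7.61
  1.76 kΩ → 1.76
  9.85 kΩ → 9.85
  6260 Ω = 6260e-3 kΩ = 6.26
Sum: 7.61 + 1.76 + 9.85 + 6.26 = 25.48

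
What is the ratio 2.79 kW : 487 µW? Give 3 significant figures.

(2.79 × 10³) / (487 × 10⁻⁶) = 0.005729 × 10⁹

5730000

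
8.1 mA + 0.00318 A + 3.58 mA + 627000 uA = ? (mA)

In mA:
  8.1 mA → 8.1
  0.00318 A = 0.00318e3 mA = 3.18
  3.58 mA → 3.58
  627000 uA = 627000e-3 mA = 627
Sum: 8.1 + 3.18 + 3.58 + 627 = 641.86

641.86 mA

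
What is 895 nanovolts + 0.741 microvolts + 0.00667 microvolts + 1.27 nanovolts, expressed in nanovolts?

1643.94 nanovolts

In nanovolts:
  895 nanovolts → 895
  0.741 microvolts = 0.741 × 10³ nanovolts = 741
  0.00667 microvolts = 0.00667 × 10³ nanovolts = 6.67
  1.27 nanovolts → 1.27
Sum: 895 + 741 + 6.67 + 1.27 = 1643.94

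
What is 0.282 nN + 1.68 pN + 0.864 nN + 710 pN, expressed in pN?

In pN:
  0.282 nN = 0.282 × 10³ pN = 282
  1.68 pN → 1.68
  0.864 nN = 0.864 × 10³ pN = 864
  710 pN → 710
Sum: 282 + 1.68 + 864 + 710 = 1857.68

1857.68 pN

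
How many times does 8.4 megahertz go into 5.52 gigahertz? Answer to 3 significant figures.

(5.52e9) / (8.4e6) = 0.6571e3

657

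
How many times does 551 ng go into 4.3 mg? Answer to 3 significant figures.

(4.3e-3) / (551e-9) = 0.007804e6

7800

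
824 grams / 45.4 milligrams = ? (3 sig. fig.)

18100

(824) / (45.4e-3) = 18.15e3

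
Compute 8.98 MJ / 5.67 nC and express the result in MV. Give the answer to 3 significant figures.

(8.98 × 10⁶) / (5.67 × 10⁻⁹) = 1.5838 × 10¹⁵ V

1580000000 MV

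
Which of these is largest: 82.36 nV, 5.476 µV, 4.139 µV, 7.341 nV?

5.476 µV

82.36 nV = 0.00000008236 V
5.476 µV = 0.000005476 V
4.139 µV = 0.000004139 V
7.341 nV = 0.000000007341 V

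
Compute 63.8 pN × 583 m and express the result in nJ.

63.8 × 10⁻¹² × 583 = 37195.4 × 10⁻¹² J

37.1954 nJ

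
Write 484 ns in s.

nano = 1e-9, (no prefix) = 1e0; factor is 1e-9.
484 × 1e-9 = 0.000000484

0.000000484 s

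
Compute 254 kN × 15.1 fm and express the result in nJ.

254 × 10^3 × 15.1 × 10^-15 = 3835.4 × 10^-12 J

3.8354 nJ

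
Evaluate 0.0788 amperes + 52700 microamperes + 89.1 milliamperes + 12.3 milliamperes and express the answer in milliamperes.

232.9 milliamperes

In milliamperes:
  0.0788 amperes = 0.0788 × 10^3 milliamperes = 78.8
  52700 microamperes = 52700 × 10^-3 milliamperes = 52.7
  89.1 milliamperes → 89.1
  12.3 milliamperes → 12.3
Sum: 78.8 + 52.7 + 89.1 + 12.3 = 232.9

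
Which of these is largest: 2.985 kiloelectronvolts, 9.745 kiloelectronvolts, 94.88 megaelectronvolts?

2.985 kiloelectronvolts = 2985 electronvolts
9.745 kiloelectronvolts = 9745 electronvolts
94.88 megaelectronvolts = 94880000 electronvolts

94.88 megaelectronvolts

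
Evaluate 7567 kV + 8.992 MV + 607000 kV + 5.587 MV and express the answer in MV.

In MV:
  7567 kV = 7567e-3 MV = 7.567
  8.992 MV → 8.992
  607000 kV = 607000e-3 MV = 607
  5.587 MV → 5.587
Sum: 7.567 + 8.992 + 607 + 5.587 = 629.146

629.146 MV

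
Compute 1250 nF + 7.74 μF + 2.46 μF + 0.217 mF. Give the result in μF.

In μF:
  1250 nF = 1250 × 10⁻³ μF = 1.25
  7.74 μF → 7.74
  2.46 μF → 2.46
  0.217 mF = 0.217 × 10³ μF = 217
Sum: 1.25 + 7.74 + 2.46 + 217 = 228.45

228.45 μF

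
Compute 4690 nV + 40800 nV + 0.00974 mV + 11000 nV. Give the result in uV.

66.23 uV

In uV:
  4690 nV = 4690e-3 uV = 4.69
  40800 nV = 40800e-3 uV = 40.8
  0.00974 mV = 0.00974e3 uV = 9.74
  11000 nV = 11000e-3 uV = 11
Sum: 4.69 + 40.8 + 9.74 + 11 = 66.23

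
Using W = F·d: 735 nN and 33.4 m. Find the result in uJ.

735e-9 × 33.4 = 24549e-9 J

24.549 uJ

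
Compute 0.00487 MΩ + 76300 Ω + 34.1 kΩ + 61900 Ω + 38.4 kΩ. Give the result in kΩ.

215.57 kΩ

In kΩ:
  0.00487 MΩ = 0.00487 × 10^3 kΩ = 4.87
  76300 Ω = 76300 × 10^-3 kΩ = 76.3
  34.1 kΩ → 34.1
  61900 Ω = 61900 × 10^-3 kΩ = 61.9
  38.4 kΩ → 38.4
Sum: 4.87 + 76.3 + 34.1 + 61.9 + 38.4 = 215.57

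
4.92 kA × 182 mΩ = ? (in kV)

4.92 × 10^3 × 182 × 10^-3 = 895.44 V

0.89544 kV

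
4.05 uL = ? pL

4050000 pL

micro = 10⁻⁶, pico = 10⁻¹²; factor is 10⁶.
4.05 × 10⁶ = 4050000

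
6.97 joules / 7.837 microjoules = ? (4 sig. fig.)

(6.97) / (7.837 × 10^-6) = 0.88937 × 10^6

889400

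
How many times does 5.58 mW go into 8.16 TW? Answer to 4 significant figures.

1462000000000000

(8.16 × 10¹²) / (5.58 × 10⁻³) = 1.4624 × 10¹⁵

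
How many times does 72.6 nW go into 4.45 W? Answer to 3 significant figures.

(4.45) / (72.6e-9) = 0.06129e9

61300000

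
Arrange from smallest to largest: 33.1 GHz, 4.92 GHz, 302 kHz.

33.1 GHz = 33100000000 Hz
4.92 GHz = 4920000000 Hz
302 kHz = 302000 Hz

302 kHz < 4.92 GHz < 33.1 GHz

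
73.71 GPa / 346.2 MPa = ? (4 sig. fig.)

(73.71e9) / (346.2e6) = 0.21291e3

212.9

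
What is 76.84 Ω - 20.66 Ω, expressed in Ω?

56.18 Ω

In Ω:
  76.84 Ω → 76.84
  20.66 Ω → 20.66
Difference: 76.84 - 20.66 = 56.18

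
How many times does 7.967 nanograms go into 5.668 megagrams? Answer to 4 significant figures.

(5.668 × 10⁶) / (7.967 × 10⁻⁹) = 0.71143 × 10¹⁵

711400000000000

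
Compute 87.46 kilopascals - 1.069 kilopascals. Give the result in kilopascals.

In kilopascals:
  87.46 kilopascals → 87.46
  1.069 kilopascals → 1.069
Difference: 87.46 - 1.069 = 86.391

86.391 kilopascals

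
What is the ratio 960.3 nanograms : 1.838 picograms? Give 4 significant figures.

522500

(960.3e-9) / (1.838e-12) = 522.47e3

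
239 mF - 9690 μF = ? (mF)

229.31 mF

In mF:
  239 mF → 239
  9690 μF = 9690 × 10⁻³ mF = 9.69
Difference: 239 - 9.69 = 229.31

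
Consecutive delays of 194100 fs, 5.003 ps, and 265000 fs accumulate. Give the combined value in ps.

464.103 ps

In ps:
  194100 fs = 194100 × 10^-3 ps = 194.1
  5.003 ps → 5.003
  265000 fs = 265000 × 10^-3 ps = 265
Sum: 194.1 + 5.003 + 265 = 464.103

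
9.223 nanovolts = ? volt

0.000000009223 volts

nano = 10⁻⁹, (no prefix) = 10⁰; factor is 10⁻⁹.
9.223 × 10⁻⁹ = 0.000000009223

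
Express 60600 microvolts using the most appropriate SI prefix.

= 60.6 × 10^-3 volts; 10^-3 is milli.

60.6 millivolts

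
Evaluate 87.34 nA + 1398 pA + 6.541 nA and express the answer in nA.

In nA:
  87.34 nA → 87.34
  1398 pA = 1398 × 10^-3 nA = 1.398
  6.541 nA → 6.541
Sum: 87.34 + 1.398 + 6.541 = 95.279

95.279 nA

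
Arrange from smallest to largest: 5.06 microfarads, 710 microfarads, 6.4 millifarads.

5.06 microfarads = 0.00000506 farads
710 microfarads = 0.00071 farads
6.4 millifarads = 0.0064 farads

5.06 microfarads < 710 microfarads < 6.4 millifarads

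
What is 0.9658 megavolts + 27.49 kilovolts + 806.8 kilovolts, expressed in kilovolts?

1800.09 kilovolts

In kilovolts:
  0.9658 megavolts = 0.9658 × 10³ kilovolts = 965.8
  27.49 kilovolts → 27.49
  806.8 kilovolts → 806.8
Sum: 965.8 + 27.49 + 806.8 = 1800.09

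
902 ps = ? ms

0.000000902 ms

pico = 10^-12, milli = 10^-3; factor is 10^-9.
902 × 10^-9 = 0.000000902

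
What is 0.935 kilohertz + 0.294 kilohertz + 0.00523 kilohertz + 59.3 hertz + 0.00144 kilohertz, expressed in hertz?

In hertz:
  0.935 kilohertz = 0.935 × 10³ hertz = 935
  0.294 kilohertz = 0.294 × 10³ hertz = 294
  0.00523 kilohertz = 0.00523 × 10³ hertz = 5.23
  59.3 hertz → 59.3
  0.00144 kilohertz = 0.00144 × 10³ hertz = 1.44
Sum: 935 + 294 + 5.23 + 59.3 + 1.44 = 1294.97

1294.97 hertz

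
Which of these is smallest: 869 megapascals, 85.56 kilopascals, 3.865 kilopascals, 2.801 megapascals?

869 megapascals = 869000000 pascals
85.56 kilopascals = 85560 pascals
3.865 kilopascals = 3865 pascals
2.801 megapascals = 2801000 pascals

3.865 kilopascals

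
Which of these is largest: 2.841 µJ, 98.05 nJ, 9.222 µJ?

2.841 µJ = 0.000002841 J
98.05 nJ = 0.00000009805 J
9.222 µJ = 0.000009222 J

9.222 µJ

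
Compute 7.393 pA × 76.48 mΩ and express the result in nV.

7.393 × 10⁻¹² × 76.48 × 10⁻³ = 565.41664 × 10⁻¹⁵ V

0.00056541664 nV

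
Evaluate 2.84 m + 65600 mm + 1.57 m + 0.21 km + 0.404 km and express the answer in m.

In m:
  2.84 m → 2.84
  65600 mm = 65600e-3 m = 65.6
  1.57 m → 1.57
  0.21 km = 0.21e3 m = 210
  0.404 km = 0.404e3 m = 404
Sum: 2.84 + 65.6 + 1.57 + 210 + 404 = 684.01

684.01 m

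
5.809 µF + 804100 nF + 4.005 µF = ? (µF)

In µF:
  5.809 µF → 5.809
  804100 nF = 804100e-3 µF = 804.1
  4.005 µF → 4.005
Sum: 5.809 + 804.1 + 4.005 = 813.914

813.914 µF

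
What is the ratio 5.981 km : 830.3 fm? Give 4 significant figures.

(5.981 × 10^3) / (830.3 × 10^-15) = 0.0072034 × 10^18

7203000000000000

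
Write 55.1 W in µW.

(no prefix) = 10^0, micro = 10^-6; factor is 10^6.
55.1 × 10^6 = 55100000

55100000 µW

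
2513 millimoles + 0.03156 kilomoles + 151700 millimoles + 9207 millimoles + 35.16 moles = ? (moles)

In moles:
  2513 millimoles = 2513 × 10^-3 moles = 2.513
  0.03156 kilomoles = 0.03156 × 10^3 moles = 31.56
  151700 millimoles = 151700 × 10^-3 moles = 151.7
  9207 millimoles = 9207 × 10^-3 moles = 9.207
  35.16 moles → 35.16
Sum: 2.513 + 31.56 + 151.7 + 9.207 + 35.16 = 230.14

230.14 moles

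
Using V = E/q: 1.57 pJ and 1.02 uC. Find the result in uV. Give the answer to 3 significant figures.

(1.57 × 10⁻¹²) / (1.02 × 10⁻⁶) = 1.5392 × 10⁻⁶ V

1.54 uV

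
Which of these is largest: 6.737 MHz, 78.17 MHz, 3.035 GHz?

3.035 GHz

6.737 MHz = 6737000 Hz
78.17 MHz = 78170000 Hz
3.035 GHz = 3035000000 Hz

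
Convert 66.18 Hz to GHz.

0.00000006618 GHz

(no prefix) = 10⁰, giga = 10⁹; factor is 10⁻⁹.
66.18 × 10⁻⁹ = 0.00000006618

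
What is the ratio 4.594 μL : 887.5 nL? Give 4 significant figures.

(4.594e-6) / (887.5e-9) = 0.0051763e3

5.176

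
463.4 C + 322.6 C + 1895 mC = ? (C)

787.895 C

In C:
  463.4 C → 463.4
  322.6 C → 322.6
  1895 mC = 1895e-3 C = 1.895
Sum: 463.4 + 322.6 + 1.895 = 787.895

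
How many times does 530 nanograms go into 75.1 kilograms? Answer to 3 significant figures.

142000000000

(75.1 × 10^3) / (530 × 10^-9) = 0.1417 × 10^12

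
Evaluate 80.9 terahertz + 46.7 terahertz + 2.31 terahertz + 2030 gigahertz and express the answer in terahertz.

In terahertz:
  80.9 terahertz → 80.9
  46.7 terahertz → 46.7
  2.31 terahertz → 2.31
  2030 gigahertz = 2030e-3 terahertz = 2.03
Sum: 80.9 + 46.7 + 2.31 + 2.03 = 131.94

131.94 terahertz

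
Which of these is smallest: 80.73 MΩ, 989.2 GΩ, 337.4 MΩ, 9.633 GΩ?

80.73 MΩ

80.73 MΩ = 80730000 Ω
989.2 GΩ = 989200000000 Ω
337.4 MΩ = 337400000 Ω
9.633 GΩ = 9633000000 Ω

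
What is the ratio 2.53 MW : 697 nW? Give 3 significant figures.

(2.53e6) / (697e-9) = 0.00363e15

3630000000000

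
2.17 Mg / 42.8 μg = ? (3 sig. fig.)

(2.17e6) / (42.8e-6) = 0.0507e12

50700000000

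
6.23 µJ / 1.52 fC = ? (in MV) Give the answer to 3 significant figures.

(6.23 × 10^-6) / (1.52 × 10^-15) = 4.0987 × 10^9 V

4100 MV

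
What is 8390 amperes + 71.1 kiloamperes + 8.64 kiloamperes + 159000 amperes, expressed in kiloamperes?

247.13 kiloamperes

In kiloamperes:
  8390 amperes = 8390e-3 kiloamperes = 8.39
  71.1 kiloamperes → 71.1
  8.64 kiloamperes → 8.64
  159000 amperes = 159000e-3 kiloamperes = 159
Sum: 8.39 + 71.1 + 8.64 + 159 = 247.13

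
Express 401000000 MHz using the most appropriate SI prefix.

401 THz

= 401 × 10^12 Hz; 10^12 is tera.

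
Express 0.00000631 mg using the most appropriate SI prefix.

= 6.31 × 10^-9 g; 10^-9 is nano.

6.31 ng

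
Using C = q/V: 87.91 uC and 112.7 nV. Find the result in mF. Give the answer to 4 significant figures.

780000 mF

(87.91 × 10^-6) / (112.7 × 10^-9) = 0.780035 × 10^3 F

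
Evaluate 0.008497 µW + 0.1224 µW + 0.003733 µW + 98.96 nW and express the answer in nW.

In nW:
  0.008497 µW = 0.008497e3 nW = 8.497
  0.1224 µW = 0.1224e3 nW = 122.4
  0.003733 µW = 0.003733e3 nW = 3.733
  98.96 nW → 98.96
Sum: 8.497 + 122.4 + 3.733 + 98.96 = 233.59

233.59 nW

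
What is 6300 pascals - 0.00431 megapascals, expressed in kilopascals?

In kilopascals:
  6300 pascals = 6300 × 10⁻³ kilopascals = 6.3
  0.00431 megapascals = 0.00431 × 10³ kilopascals = 4.31
Difference: 6.3 - 4.31 = 1.99

1.99 kilopascals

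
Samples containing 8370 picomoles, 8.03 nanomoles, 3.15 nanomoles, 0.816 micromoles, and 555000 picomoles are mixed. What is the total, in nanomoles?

1390.55 nanomoles

In nanomoles:
  8370 picomoles = 8370e-3 nanomoles = 8.37
  8.03 nanomoles → 8.03
  3.15 nanomoles → 3.15
  0.816 micromoles = 0.816e3 nanomoles = 816
  555000 picomoles = 555000e-3 nanomoles = 555
Sum: 8.37 + 8.03 + 3.15 + 816 + 555 = 1390.55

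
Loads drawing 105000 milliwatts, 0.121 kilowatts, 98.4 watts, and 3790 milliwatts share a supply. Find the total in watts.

328.19 watts

In watts:
  105000 milliwatts = 105000 × 10⁻³ watts = 105
  0.121 kilowatts = 0.121 × 10³ watts = 121
  98.4 watts → 98.4
  3790 milliwatts = 3790 × 10⁻³ watts = 3.79
Sum: 105 + 121 + 98.4 + 3.79 = 328.19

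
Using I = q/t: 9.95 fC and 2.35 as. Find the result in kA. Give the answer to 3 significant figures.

(9.95 × 10⁻¹⁵) / (2.35 × 10⁻¹⁸) = 4.234 × 10³ A

4.23 kA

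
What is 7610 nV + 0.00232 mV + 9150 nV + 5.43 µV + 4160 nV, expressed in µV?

In µV:
  7610 nV = 7610 × 10⁻³ µV = 7.61
  0.00232 mV = 0.00232 × 10³ µV = 2.32
  9150 nV = 9150 × 10⁻³ µV = 9.15
  5.43 µV → 5.43
  4160 nV = 4160 × 10⁻³ µV = 4.16
Sum: 7.61 + 2.32 + 9.15 + 5.43 + 4.16 = 28.67

28.67 µV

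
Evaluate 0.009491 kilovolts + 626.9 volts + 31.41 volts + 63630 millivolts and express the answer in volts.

In volts:
  0.009491 kilovolts = 0.009491 × 10³ volts = 9.491
  626.9 volts → 626.9
  31.41 volts → 31.41
  63630 millivolts = 63630 × 10⁻³ volts = 63.63
Sum: 9.491 + 626.9 + 31.41 + 63.63 = 731.431

731.431 volts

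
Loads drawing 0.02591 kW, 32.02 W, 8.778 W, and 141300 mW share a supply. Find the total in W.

In W:
  0.02591 kW = 0.02591e3 W = 25.91
  32.02 W → 32.02
  8.778 W → 8.778
  141300 mW = 141300e-3 W = 141.3
Sum: 25.91 + 32.02 + 8.778 + 141.3 = 208.008

208.008 W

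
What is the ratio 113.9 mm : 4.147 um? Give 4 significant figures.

27470

(113.9 × 10^-3) / (4.147 × 10^-6) = 27.466 × 10^3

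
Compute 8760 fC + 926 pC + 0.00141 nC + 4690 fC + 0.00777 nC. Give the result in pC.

948.63 pC

In pC:
  8760 fC = 8760 × 10^-3 pC = 8.76
  926 pC → 926
  0.00141 nC = 0.00141 × 10^3 pC = 1.41
  4690 fC = 4690 × 10^-3 pC = 4.69
  0.00777 nC = 0.00777 × 10^3 pC = 7.77
Sum: 8.76 + 926 + 1.41 + 4.69 + 7.77 = 948.63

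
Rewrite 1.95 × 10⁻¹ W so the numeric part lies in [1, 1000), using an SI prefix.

195 mW

= 195 × 10⁻³ W; 10⁻³ is milli.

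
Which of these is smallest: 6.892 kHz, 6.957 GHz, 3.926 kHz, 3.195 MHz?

3.926 kHz

6.892 kHz = 6892 Hz
6.957 GHz = 6957000000 Hz
3.926 kHz = 3926 Hz
3.195 MHz = 3195000 Hz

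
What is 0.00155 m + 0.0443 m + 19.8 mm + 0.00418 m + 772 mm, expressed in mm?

In mm:
  0.00155 m = 0.00155 × 10^3 mm = 1.55
  0.0443 m = 0.0443 × 10^3 mm = 44.3
  19.8 mm → 19.8
  0.00418 m = 0.00418 × 10^3 mm = 4.18
  772 mm → 772
Sum: 1.55 + 44.3 + 19.8 + 4.18 + 772 = 841.83

841.83 mm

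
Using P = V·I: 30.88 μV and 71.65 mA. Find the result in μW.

30.88 × 10^-6 × 71.65 × 10^-3 = 2212.552 × 10^-9 W

2.212552 μW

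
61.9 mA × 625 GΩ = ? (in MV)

61.9 × 10^-3 × 625 × 10^9 = 38687.5 × 10^6 V

38687.5 MV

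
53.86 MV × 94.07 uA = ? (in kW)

5.0666102 kW

53.86 × 10⁶ × 94.07 × 10⁻⁶ = 5066.6102 W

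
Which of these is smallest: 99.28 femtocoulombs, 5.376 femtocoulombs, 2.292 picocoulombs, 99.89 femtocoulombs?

5.376 femtocoulombs

99.28 femtocoulombs = 0.00000000000009928 coulombs
5.376 femtocoulombs = 0.000000000000005376 coulombs
2.292 picocoulombs = 0.000000000002292 coulombs
99.89 femtocoulombs = 0.00000000000009989 coulombs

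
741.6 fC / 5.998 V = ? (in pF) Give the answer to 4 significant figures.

(741.6 × 10⁻¹⁵) / (5.998) = 123.641 × 10⁻¹⁵ F

0.1236 pF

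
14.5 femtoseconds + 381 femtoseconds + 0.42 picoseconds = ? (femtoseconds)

815.5 femtoseconds

In femtoseconds:
  14.5 femtoseconds → 14.5
  381 femtoseconds → 381
  0.42 picoseconds = 0.42e3 femtoseconds = 420
Sum: 14.5 + 381 + 420 = 815.5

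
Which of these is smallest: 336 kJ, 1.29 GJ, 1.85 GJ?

336 kJ

336 kJ = 336000 J
1.29 GJ = 1290000000 J
1.85 GJ = 1850000000 J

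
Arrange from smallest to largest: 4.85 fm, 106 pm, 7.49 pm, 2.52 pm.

4.85 fm = 0.00000000000000485 m
106 pm = 0.000000000106 m
7.49 pm = 0.00000000000749 m
2.52 pm = 0.00000000000252 m

4.85 fm < 2.52 pm < 7.49 pm < 106 pm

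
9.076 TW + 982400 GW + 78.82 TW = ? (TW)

In TW:
  9.076 TW → 9.076
  982400 GW = 982400 × 10^-3 TW = 982.4
  78.82 TW → 78.82
Sum: 9.076 + 982.4 + 78.82 = 1070.296

1070.296 TW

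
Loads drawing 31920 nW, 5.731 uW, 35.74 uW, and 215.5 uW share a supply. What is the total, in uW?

288.891 uW

In uW:
  31920 nW = 31920 × 10⁻³ uW = 31.92
  5.731 uW → 5.731
  35.74 uW → 35.74
  215.5 uW → 215.5
Sum: 31.92 + 5.731 + 35.74 + 215.5 = 288.891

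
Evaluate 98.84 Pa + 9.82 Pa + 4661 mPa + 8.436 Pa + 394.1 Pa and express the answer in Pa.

In Pa:
  98.84 Pa → 98.84
  9.82 Pa → 9.82
  4661 mPa = 4661 × 10⁻³ Pa = 4.661
  8.436 Pa → 8.436
  394.1 Pa → 394.1
Sum: 98.84 + 9.82 + 4.661 + 8.436 + 394.1 = 515.857

515.857 Pa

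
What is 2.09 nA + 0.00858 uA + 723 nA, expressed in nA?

In nA:
  2.09 nA → 2.09
  0.00858 uA = 0.00858e3 nA = 8.58
  723 nA → 723
Sum: 2.09 + 8.58 + 723 = 733.67

733.67 nA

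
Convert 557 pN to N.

pico = 1e-12, (no prefix) = 1e0; factor is 1e-12.
557 × 1e-12 = 0.000000000557

0.000000000557 N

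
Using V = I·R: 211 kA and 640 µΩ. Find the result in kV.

0.13504 kV

211 × 10³ × 640 × 10⁻⁶ = 135040 × 10⁻³ V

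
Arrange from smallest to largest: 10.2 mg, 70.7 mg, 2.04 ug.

2.04 ug < 10.2 mg < 70.7 mg

10.2 mg = 0.0102 g
70.7 mg = 0.0707 g
2.04 ug = 0.00000204 g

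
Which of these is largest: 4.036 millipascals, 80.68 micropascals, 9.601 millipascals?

9.601 millipascals

4.036 millipascals = 0.004036 pascals
80.68 micropascals = 0.00008068 pascals
9.601 millipascals = 0.009601 pascals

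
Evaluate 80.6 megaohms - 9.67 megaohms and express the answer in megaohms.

In megaohms:
  80.6 megaohms → 80.6
  9.67 megaohms → 9.67
Difference: 80.6 - 9.67 = 70.93

70.93 megaohms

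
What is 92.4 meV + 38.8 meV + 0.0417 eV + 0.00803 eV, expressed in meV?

180.93 meV

In meV:
  92.4 meV → 92.4
  38.8 meV → 38.8
  0.0417 eV = 0.0417 × 10³ meV = 41.7
  0.00803 eV = 0.00803 × 10³ meV = 8.03
Sum: 92.4 + 38.8 + 41.7 + 8.03 = 180.93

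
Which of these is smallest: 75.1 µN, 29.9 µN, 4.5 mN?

29.9 µN

75.1 µN = 0.0000751 N
29.9 µN = 0.0000299 N
4.5 mN = 0.0045 N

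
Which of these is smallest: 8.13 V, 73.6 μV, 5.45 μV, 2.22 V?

8.13 V = 8.13 V
73.6 μV = 0.0000736 V
5.45 μV = 0.00000545 V
2.22 V = 2.22 V

5.45 μV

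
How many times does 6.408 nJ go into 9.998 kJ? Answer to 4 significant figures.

(9.998e3) / (6.408e-9) = 1.5602e12

1560000000000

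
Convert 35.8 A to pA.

(no prefix) = 1e0, pico = 1e-12; factor is 1e12.
35.8 × 1e12 = 35800000000000

35800000000000 pA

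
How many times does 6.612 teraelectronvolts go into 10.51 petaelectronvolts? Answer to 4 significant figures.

(10.51 × 10^15) / (6.612 × 10^12) = 1.5895 × 10^3

1590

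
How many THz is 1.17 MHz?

0.00000117 THz

mega = 10^6, tera = 10^12; factor is 10^-6.
1.17 × 10^-6 = 0.00000117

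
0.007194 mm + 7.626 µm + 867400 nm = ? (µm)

882.22 µm

In µm:
  0.007194 mm = 0.007194 × 10³ µm = 7.194
  7.626 µm → 7.626
  867400 nm = 867400 × 10⁻³ µm = 867.4
Sum: 7.194 + 7.626 + 867.4 = 882.22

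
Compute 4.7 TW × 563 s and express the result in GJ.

2646100 GJ

4.7 × 10^12 × 563 = 2646.1 × 10^12 J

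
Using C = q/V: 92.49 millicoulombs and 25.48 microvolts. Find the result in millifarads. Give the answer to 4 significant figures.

3630000 millifarads

(92.49 × 10⁻³) / (25.48 × 10⁻⁶) = 3.62991 × 10³ F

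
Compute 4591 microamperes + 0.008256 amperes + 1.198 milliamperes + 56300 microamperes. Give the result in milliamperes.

70.345 milliamperes

In milliamperes:
  4591 microamperes = 4591 × 10⁻³ milliamperes = 4.591
  0.008256 amperes = 0.008256 × 10³ milliamperes = 8.256
  1.198 milliamperes → 1.198
  56300 microamperes = 56300 × 10⁻³ milliamperes = 56.3
Sum: 4.591 + 8.256 + 1.198 + 56.3 = 70.345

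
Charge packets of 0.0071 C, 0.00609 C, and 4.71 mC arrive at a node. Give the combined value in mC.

17.9 mC

In mC:
  0.0071 C = 0.0071e3 mC = 7.1
  0.00609 C = 0.00609e3 mC = 6.09
  4.71 mC → 4.71
Sum: 7.1 + 6.09 + 4.71 = 17.9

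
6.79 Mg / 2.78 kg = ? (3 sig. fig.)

(6.79e6) / (2.78e3) = 2.442e3

2440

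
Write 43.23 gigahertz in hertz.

43230000000 hertz

giga = 1e9, (no prefix) = 1e0; factor is 1e9.
43.23 × 1e9 = 43230000000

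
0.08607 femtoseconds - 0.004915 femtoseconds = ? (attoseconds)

81.155 attoseconds

In attoseconds:
  0.08607 femtoseconds = 0.08607e3 attoseconds = 86.07
  0.004915 femtoseconds = 0.004915e3 attoseconds = 4.915
Difference: 86.07 - 4.915 = 81.155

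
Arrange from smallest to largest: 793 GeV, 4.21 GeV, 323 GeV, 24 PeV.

4.21 GeV < 323 GeV < 793 GeV < 24 PeV

793 GeV = 793000000000 eV
4.21 GeV = 4210000000 eV
323 GeV = 323000000000 eV
24 PeV = 24000000000000000 eV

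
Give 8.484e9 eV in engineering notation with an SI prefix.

= 8.484e9 eV; 1e9 is giga.

8.484 GeV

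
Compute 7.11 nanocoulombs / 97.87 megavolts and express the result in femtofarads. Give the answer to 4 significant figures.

(7.11e-9) / (97.87e6) = 0.0726474e-15 F

0.07265 femtofarads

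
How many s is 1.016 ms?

0.001016 s

milli = 10⁻³, (no prefix) = 10⁰; factor is 10⁻³.
1.016 × 10⁻³ = 0.001016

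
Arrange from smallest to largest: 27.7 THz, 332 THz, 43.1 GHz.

27.7 THz = 27700000000000 Hz
332 THz = 332000000000000 Hz
43.1 GHz = 43100000000 Hz

43.1 GHz < 27.7 THz < 332 THz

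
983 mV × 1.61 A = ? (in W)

983 × 10^-3 × 1.61 = 1582.63 × 10^-3 W

1.58263 W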